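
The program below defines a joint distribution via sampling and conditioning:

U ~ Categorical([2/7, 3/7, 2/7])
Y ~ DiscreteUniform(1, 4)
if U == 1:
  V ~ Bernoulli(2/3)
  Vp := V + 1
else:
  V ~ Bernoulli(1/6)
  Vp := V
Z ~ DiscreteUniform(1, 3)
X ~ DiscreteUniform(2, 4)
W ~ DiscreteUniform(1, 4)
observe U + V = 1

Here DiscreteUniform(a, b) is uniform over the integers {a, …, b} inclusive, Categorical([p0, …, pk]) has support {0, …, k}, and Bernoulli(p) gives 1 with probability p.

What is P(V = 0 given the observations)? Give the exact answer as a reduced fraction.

P(V = 0 | obs) = 3/4

Enumerate traces; 288 have nonzero weight after conditioning:
  (U=0, Y=1, V=1, Z=1, X=2, W=1) weight 1/3024
  (U=0, Y=1, V=1, Z=1, X=2, W=2) weight 1/3024
  (U=0, Y=1, V=1, Z=1, X=2, W=3) weight 1/3024
  (U=0, Y=1, V=1, Z=1, X=2, W=4) weight 1/3024
  (U=0, Y=1, V=1, Z=1, X=3, W=1) weight 1/3024
  (U=0, Y=1, V=1, Z=1, X=3, W=2) weight 1/3024
  (U=0, Y=1, V=1, Z=1, X=3, W=3) weight 1/3024
  (U=0, Y=1, V=1, Z=1, X=3, W=4) weight 1/3024
  (U=1, Y=1, V=0, Z=1, X=2, W=1) weight 1/1008
  … 279 more
Group by V:
  weight(V=0) = 1/7
  weight(V=1) = 1/21
Total weight = 1/7 + 1/21 = 4/21
P(V=0 | obs) = 1/7 / 4/21 = 3/4
P(V=1 | obs) = 1/21 / 4/21 = 1/4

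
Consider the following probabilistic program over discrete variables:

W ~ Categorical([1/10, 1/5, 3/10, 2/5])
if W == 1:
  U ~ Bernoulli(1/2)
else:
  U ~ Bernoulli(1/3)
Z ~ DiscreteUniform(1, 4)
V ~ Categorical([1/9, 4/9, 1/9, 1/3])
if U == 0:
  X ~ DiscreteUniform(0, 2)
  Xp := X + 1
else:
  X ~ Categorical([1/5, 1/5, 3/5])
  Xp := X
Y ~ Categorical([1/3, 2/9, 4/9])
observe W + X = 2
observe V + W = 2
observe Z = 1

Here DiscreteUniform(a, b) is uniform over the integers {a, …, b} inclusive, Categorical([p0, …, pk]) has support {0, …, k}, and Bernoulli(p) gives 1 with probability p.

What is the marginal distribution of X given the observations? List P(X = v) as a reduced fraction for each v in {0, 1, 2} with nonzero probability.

P(X=0) = 39/154, P(X=1) = 48/77, P(X=2) = 19/154

Enumerate traces; 18 have nonzero weight after conditioning:
  (W=0, U=0, Z=1, V=2, X=2, Y=0) weight 1/4860
  (W=0, U=0, Z=1, V=2, X=2, Y=1) weight 1/7290
  (W=0, U=0, Z=1, V=2, X=2, Y=2) weight 1/3645
  (W=0, U=1, Z=1, V=2, X=2, Y=0) weight 1/5400
  (W=0, U=1, Z=1, V=2, X=2, Y=1) weight 1/8100
  (W=0, U=1, Z=1, V=2, X=2, Y=2) weight 1/4050
  (W=1, U=0, Z=1, V=1, X=1, Y=0) weight 1/810
  (W=1, U=0, Z=1, V=1, X=1, Y=1) weight 1/1215
  (W=2, U=0, Z=1, V=0, X=0, Y=0) weight 1/1620
  … 9 more
Group by X:
  weight(X=0) = 13/5400
  weight(X=1) = 4/675
  weight(X=2) = 19/16200
Total weight = 13/5400 + 4/675 + 19/16200 = 77/8100
P(X=0 | obs) = 13/5400 / 77/8100 = 39/154
P(X=1 | obs) = 4/675 / 77/8100 = 48/77
P(X=2 | obs) = 19/16200 / 77/8100 = 19/154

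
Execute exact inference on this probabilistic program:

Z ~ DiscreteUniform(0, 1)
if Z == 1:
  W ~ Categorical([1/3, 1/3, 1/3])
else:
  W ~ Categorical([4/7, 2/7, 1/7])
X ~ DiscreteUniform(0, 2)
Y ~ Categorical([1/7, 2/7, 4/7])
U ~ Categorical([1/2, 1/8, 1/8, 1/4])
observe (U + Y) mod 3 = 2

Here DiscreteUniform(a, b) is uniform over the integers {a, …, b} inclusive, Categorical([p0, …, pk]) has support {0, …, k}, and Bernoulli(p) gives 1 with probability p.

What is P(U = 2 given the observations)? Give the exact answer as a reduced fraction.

P(U = 2 | obs) = 1/27

Enumerate traces; 72 have nonzero weight after conditioning:
  (Z=0, W=0, X=0, Y=0, U=2) weight 1/588
  (Z=0, W=0, X=0, Y=1, U=1) weight 1/294
  (Z=0, W=0, X=0, Y=2, U=0) weight 4/147
  (Z=0, W=0, X=0, Y=2, U=3) weight 2/147
  (Z=0, W=0, X=1, Y=0, U=2) weight 1/588
  (Z=0, W=0, X=1, Y=1, U=1) weight 1/294
  (Z=0, W=0, X=1, Y=2, U=0) weight 4/147
  (Z=0, W=0, X=1, Y=2, U=3) weight 2/147
  … 64 more
Group by U:
  weight(U=0) = 2/7
  weight(U=1) = 1/28
  weight(U=2) = 1/56
  weight(U=3) = 1/7
Total weight = 2/7 + 1/28 + 1/56 + 1/7 = 27/56
P(U=0 | obs) = 2/7 / 27/56 = 16/27
P(U=1 | obs) = 1/28 / 27/56 = 2/27
P(U=2 | obs) = 1/56 / 27/56 = 1/27
P(U=3 | obs) = 1/7 / 27/56 = 8/27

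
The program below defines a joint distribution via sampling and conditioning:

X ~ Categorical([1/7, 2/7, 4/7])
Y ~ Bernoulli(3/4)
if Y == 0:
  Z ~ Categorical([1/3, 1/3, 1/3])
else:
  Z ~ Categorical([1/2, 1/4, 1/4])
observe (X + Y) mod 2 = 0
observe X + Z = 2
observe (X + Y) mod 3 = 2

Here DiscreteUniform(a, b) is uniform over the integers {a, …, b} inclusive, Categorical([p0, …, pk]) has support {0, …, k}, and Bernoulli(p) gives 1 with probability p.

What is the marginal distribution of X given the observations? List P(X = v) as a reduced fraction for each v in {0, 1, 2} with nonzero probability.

Enumerate traces; 2 have nonzero weight after conditioning:
  (X=1, Y=1, Z=1) weight 3/56
  (X=2, Y=0, Z=0) weight 1/21
Group by X:
  weight(X=1) = 3/56
  weight(X=2) = 1/21
Total weight = 3/56 + 1/21 = 17/168
P(X=1 | obs) = 3/56 / 17/168 = 9/17
P(X=2 | obs) = 1/21 / 17/168 = 8/17

P(X=1) = 9/17, P(X=2) = 8/17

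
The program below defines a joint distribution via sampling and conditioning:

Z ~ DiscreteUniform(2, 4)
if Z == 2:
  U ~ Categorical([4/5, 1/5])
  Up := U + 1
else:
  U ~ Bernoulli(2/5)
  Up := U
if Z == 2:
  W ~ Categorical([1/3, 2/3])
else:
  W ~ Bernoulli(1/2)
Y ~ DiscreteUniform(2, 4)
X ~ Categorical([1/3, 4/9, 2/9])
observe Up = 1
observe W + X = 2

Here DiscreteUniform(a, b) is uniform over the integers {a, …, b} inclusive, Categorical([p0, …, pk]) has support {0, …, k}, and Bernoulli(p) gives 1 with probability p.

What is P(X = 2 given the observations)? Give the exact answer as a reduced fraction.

Enumerate traces; 18 have nonzero weight after conditioning:
  (Z=2, U=0, W=0, Y=2, X=2) weight 8/1215
  (Z=2, U=0, W=0, Y=3, X=2) weight 8/1215
  (Z=2, U=0, W=0, Y=4, X=2) weight 8/1215
  (Z=2, U=0, W=1, Y=2, X=1) weight 32/1215
  (Z=2, U=0, W=1, Y=3, X=1) weight 32/1215
  (Z=2, U=0, W=1, Y=4, X=1) weight 32/1215
  (Z=3, U=1, W=0, Y=2, X=2) weight 2/405
  (Z=3, U=1, W=0, Y=3, X=2) weight 2/405
  … 10 more
Group by X:
  weight(X=1) = 56/405
  weight(X=2) = 4/81
Total weight = 56/405 + 4/81 = 76/405
P(X=1 | obs) = 56/405 / 76/405 = 14/19
P(X=2 | obs) = 4/81 / 76/405 = 5/19

P(X = 2 | obs) = 5/19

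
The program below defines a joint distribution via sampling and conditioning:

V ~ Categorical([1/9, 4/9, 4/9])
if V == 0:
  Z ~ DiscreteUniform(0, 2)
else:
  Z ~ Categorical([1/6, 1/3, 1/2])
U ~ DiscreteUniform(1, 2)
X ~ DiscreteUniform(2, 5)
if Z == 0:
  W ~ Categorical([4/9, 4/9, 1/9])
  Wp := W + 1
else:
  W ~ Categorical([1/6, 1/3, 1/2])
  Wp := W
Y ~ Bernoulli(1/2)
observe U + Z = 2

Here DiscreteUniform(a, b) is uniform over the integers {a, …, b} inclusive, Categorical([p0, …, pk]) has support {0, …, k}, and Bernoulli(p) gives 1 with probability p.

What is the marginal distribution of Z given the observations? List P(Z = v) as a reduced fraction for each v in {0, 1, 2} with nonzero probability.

Enumerate traces; 144 have nonzero weight after conditioning:
  (V=0, Z=0, U=2, X=2, W=0, Y=0) weight 1/972
  (V=0, Z=0, U=2, X=2, W=0, Y=1) weight 1/972
  (V=0, Z=0, U=2, X=2, W=1, Y=0) weight 1/972
  (V=0, Z=0, U=2, X=2, W=1, Y=1) weight 1/972
  (V=0, Z=0, U=2, X=2, W=2, Y=0) weight 1/3888
  (V=0, Z=0, U=2, X=2, W=2, Y=1) weight 1/3888
  (V=0, Z=0, U=2, X=3, W=0, Y=0) weight 1/972
  (V=0, Z=0, U=2, X=3, W=0, Y=1) weight 1/972
  (V=0, Z=1, U=1, X=2, W=0, Y=0) weight 1/2592
  … 135 more
Group by Z:
  weight(Z=0) = 5/54
  weight(Z=1) = 1/6
Total weight = 5/54 + 1/6 = 7/27
P(Z=0 | obs) = 5/54 / 7/27 = 5/14
P(Z=1 | obs) = 1/6 / 7/27 = 9/14

P(Z=0) = 5/14, P(Z=1) = 9/14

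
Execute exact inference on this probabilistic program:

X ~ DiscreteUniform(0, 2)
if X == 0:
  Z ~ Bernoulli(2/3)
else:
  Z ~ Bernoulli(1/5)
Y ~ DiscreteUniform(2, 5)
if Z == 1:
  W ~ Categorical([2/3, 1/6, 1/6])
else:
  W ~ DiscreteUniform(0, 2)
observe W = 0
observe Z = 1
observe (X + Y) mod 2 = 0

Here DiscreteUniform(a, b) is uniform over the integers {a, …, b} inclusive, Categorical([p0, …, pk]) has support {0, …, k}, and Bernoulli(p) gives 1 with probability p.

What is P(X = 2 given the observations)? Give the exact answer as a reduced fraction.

Enumerate traces; 6 have nonzero weight after conditioning:
  (X=0, Z=1, Y=2, W=0) weight 1/27
  (X=0, Z=1, Y=4, W=0) weight 1/27
  (X=1, Z=1, Y=3, W=0) weight 1/90
  (X=1, Z=1, Y=5, W=0) weight 1/90
  (X=2, Z=1, Y=2, W=0) weight 1/90
  (X=2, Z=1, Y=4, W=0) weight 1/90
Group by X:
  weight(X=0) = 2/27
  weight(X=1) = 1/45
  weight(X=2) = 1/45
Total weight = 2/27 + 1/45 + 1/45 = 16/135
P(X=0 | obs) = 2/27 / 16/135 = 5/8
P(X=1 | obs) = 1/45 / 16/135 = 3/16
P(X=2 | obs) = 1/45 / 16/135 = 3/16

P(X = 2 | obs) = 3/16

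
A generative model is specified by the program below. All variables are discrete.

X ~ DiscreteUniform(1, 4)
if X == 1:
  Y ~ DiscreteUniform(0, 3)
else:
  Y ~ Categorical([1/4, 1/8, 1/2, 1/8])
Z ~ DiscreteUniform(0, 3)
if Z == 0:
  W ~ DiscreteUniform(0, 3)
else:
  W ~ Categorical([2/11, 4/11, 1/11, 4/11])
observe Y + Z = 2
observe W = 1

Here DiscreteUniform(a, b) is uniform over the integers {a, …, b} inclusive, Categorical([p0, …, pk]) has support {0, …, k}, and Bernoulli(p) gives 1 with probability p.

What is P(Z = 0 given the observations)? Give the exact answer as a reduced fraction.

Enumerate traces; 12 have nonzero weight after conditioning:
  (X=1, Y=0, Z=2, W=1) weight 1/176
  (X=1, Y=1, Z=1, W=1) weight 1/176
  (X=1, Y=2, Z=0, W=1) weight 1/256
  (X=2, Y=0, Z=2, W=1) weight 1/176
  (X=2, Y=1, Z=1, W=1) weight 1/352
  (X=2, Y=2, Z=0, W=1) weight 1/128
  (X=3, Y=0, Z=2, W=1) weight 1/176
  (X=3, Y=1, Z=1, W=1) weight 1/352
  … 4 more
Group by Z:
  weight(Z=0) = 7/256
  weight(Z=1) = 5/352
  weight(Z=2) = 1/44
Total weight = 7/256 + 5/352 + 1/44 = 181/2816
P(Z=0 | obs) = 7/256 / 181/2816 = 77/181
P(Z=1 | obs) = 5/352 / 181/2816 = 40/181
P(Z=2 | obs) = 1/44 / 181/2816 = 64/181

P(Z = 0 | obs) = 77/181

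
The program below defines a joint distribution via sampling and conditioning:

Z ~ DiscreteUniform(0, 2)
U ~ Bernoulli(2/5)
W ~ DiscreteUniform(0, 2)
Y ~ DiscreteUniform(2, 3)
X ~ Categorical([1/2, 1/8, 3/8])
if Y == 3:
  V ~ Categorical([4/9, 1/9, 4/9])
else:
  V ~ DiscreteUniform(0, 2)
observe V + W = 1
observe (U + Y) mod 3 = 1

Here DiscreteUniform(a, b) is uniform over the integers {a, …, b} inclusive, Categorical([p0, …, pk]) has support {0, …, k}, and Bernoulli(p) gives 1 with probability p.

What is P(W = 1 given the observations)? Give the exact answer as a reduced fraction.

P(W = 1 | obs) = 4/5

Enumerate traces; 18 have nonzero weight after conditioning:
  (Z=0, U=1, W=0, Y=3, X=0, V=1) weight 1/810
  (Z=0, U=1, W=0, Y=3, X=1, V=1) weight 1/3240
  (Z=0, U=1, W=0, Y=3, X=2, V=1) weight 1/1080
  (Z=0, U=1, W=1, Y=3, X=0, V=0) weight 2/405
  (Z=0, U=1, W=1, Y=3, X=1, V=0) weight 1/810
  (Z=0, U=1, W=1, Y=3, X=2, V=0) weight 1/270
  (Z=1, U=1, W=0, Y=3, X=0, V=1) weight 1/810
  (Z=1, U=1, W=0, Y=3, X=1, V=1) weight 1/3240
  … 10 more
Group by W:
  weight(W=0) = 1/135
  weight(W=1) = 4/135
Total weight = 1/135 + 4/135 = 1/27
P(W=0 | obs) = 1/135 / 1/27 = 1/5
P(W=1 | obs) = 4/135 / 1/27 = 4/5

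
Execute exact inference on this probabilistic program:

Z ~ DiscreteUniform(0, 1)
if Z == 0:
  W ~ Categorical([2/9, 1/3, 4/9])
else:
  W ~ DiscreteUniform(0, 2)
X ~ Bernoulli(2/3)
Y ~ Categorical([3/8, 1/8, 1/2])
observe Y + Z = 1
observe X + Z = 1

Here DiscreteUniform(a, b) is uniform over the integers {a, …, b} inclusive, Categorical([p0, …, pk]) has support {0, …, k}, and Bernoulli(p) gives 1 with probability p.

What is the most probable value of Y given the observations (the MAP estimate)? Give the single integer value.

argmax_v P(Y = v | obs) = 0

Enumerate traces; 6 have nonzero weight after conditioning:
  (Z=0, W=0, X=1, Y=1) weight 1/108
  (Z=0, W=1, X=1, Y=1) weight 1/72
  (Z=0, W=2, X=1, Y=1) weight 1/54
  (Z=1, W=0, X=0, Y=0) weight 1/48
  (Z=1, W=1, X=0, Y=0) weight 1/48
  (Z=1, W=2, X=0, Y=0) weight 1/48
Group by Y:
  weight(Y=0) = 1/16
  weight(Y=1) = 1/24
Total weight = 1/16 + 1/24 = 5/48
P(Y=0 | obs) = 1/16 / 5/48 = 3/5
P(Y=1 | obs) = 1/24 / 5/48 = 2/5
argmax = 0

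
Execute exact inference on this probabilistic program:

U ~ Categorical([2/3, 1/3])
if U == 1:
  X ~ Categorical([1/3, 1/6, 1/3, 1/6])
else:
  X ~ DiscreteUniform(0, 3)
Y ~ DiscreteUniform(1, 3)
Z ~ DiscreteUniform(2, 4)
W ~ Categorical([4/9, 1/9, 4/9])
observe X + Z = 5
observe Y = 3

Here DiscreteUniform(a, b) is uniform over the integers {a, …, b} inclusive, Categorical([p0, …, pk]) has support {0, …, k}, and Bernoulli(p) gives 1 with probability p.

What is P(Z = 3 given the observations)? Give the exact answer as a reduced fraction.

P(Z = 3 | obs) = 5/13

Enumerate traces; 18 have nonzero weight after conditioning:
  (U=0, X=1, Y=3, Z=4, W=0) weight 2/243
  (U=0, X=1, Y=3, Z=4, W=1) weight 1/486
  (U=0, X=1, Y=3, Z=4, W=2) weight 2/243
  (U=0, X=2, Y=3, Z=3, W=0) weight 2/243
  (U=0, X=2, Y=3, Z=3, W=1) weight 1/486
  (U=0, X=2, Y=3, Z=3, W=2) weight 2/243
  (U=0, X=3, Y=3, Z=2, W=0) weight 2/243
  (U=0, X=3, Y=3, Z=2, W=1) weight 1/486
  … 10 more
Group by Z:
  weight(Z=2) = 2/81
  weight(Z=3) = 5/162
  weight(Z=4) = 2/81
Total weight = 2/81 + 5/162 + 2/81 = 13/162
P(Z=2 | obs) = 2/81 / 13/162 = 4/13
P(Z=3 | obs) = 5/162 / 13/162 = 5/13
P(Z=4 | obs) = 2/81 / 13/162 = 4/13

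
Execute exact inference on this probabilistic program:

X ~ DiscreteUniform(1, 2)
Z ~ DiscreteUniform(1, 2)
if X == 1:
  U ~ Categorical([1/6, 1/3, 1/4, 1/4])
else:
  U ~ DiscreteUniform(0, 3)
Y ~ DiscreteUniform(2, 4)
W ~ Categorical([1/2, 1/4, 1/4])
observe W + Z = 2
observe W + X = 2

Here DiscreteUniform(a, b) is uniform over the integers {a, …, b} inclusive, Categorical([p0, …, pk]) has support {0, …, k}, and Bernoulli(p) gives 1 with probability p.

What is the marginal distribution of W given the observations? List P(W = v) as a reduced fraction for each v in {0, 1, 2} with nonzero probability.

P(W=0) = 2/3, P(W=1) = 1/3

Enumerate traces; 24 have nonzero weight after conditioning:
  (X=1, Z=1, U=0, Y=2, W=1) weight 1/288
  (X=1, Z=1, U=0, Y=3, W=1) weight 1/288
  (X=1, Z=1, U=0, Y=4, W=1) weight 1/288
  (X=1, Z=1, U=1, Y=2, W=1) weight 1/144
  (X=1, Z=1, U=1, Y=3, W=1) weight 1/144
  (X=1, Z=1, U=1, Y=4, W=1) weight 1/144
  (X=1, Z=1, U=2, Y=2, W=1) weight 1/192
  (X=1, Z=1, U=2, Y=3, W=1) weight 1/192
  (X=2, Z=2, U=0, Y=2, W=0) weight 1/96
  … 15 more
Group by W:
  weight(W=0) = 1/8
  weight(W=1) = 1/16
Total weight = 1/8 + 1/16 = 3/16
P(W=0 | obs) = 1/8 / 3/16 = 2/3
P(W=1 | obs) = 1/16 / 3/16 = 1/3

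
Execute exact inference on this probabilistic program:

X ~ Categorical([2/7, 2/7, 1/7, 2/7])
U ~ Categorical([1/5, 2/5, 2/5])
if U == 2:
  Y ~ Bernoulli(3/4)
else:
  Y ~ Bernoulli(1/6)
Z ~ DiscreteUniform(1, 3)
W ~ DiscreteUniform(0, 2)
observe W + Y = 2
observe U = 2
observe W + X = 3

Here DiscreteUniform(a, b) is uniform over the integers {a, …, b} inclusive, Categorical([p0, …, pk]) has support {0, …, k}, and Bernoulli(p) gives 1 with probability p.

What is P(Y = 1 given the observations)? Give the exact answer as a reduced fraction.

P(Y = 1 | obs) = 3/5

Enumerate traces; 6 have nonzero weight after conditioning:
  (X=1, U=2, Y=0, Z=1, W=2) weight 1/315
  (X=1, U=2, Y=0, Z=2, W=2) weight 1/315
  (X=1, U=2, Y=0, Z=3, W=2) weight 1/315
  (X=2, U=2, Y=1, Z=1, W=1) weight 1/210
  (X=2, U=2, Y=1, Z=2, W=1) weight 1/210
  (X=2, U=2, Y=1, Z=3, W=1) weight 1/210
Group by Y:
  weight(Y=0) = 1/105
  weight(Y=1) = 1/70
Total weight = 1/105 + 1/70 = 1/42
P(Y=0 | obs) = 1/105 / 1/42 = 2/5
P(Y=1 | obs) = 1/70 / 1/42 = 3/5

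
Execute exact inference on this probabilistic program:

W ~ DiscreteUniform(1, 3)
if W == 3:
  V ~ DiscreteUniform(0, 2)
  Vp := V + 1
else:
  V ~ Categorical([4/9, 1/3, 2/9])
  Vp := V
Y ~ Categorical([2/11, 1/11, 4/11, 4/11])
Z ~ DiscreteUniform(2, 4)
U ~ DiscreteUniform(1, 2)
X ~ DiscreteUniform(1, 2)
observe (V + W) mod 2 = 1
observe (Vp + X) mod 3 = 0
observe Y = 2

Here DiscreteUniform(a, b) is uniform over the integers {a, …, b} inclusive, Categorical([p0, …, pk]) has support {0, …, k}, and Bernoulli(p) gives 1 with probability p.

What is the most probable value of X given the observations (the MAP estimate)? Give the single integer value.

argmax_v P(X = v | obs) = 2

Enumerate traces; 18 have nonzero weight after conditioning:
  (W=1, V=2, Y=2, Z=2, U=1, X=1) weight 2/891
  (W=1, V=2, Y=2, Z=2, U=2, X=1) weight 2/891
  (W=1, V=2, Y=2, Z=3, U=1, X=1) weight 2/891
  (W=1, V=2, Y=2, Z=3, U=2, X=1) weight 2/891
  (W=1, V=2, Y=2, Z=4, U=1, X=1) weight 2/891
  (W=1, V=2, Y=2, Z=4, U=2, X=1) weight 2/891
  (W=2, V=1, Y=2, Z=2, U=1, X=2) weight 1/297
  (W=2, V=1, Y=2, Z=2, U=2, X=2) weight 1/297
  … 10 more
Group by X:
  weight(X=1) = 4/297
  weight(X=2) = 4/99
Total weight = 4/297 + 4/99 = 16/297
P(X=1 | obs) = 4/297 / 16/297 = 1/4
P(X=2 | obs) = 4/99 / 16/297 = 3/4
argmax = 2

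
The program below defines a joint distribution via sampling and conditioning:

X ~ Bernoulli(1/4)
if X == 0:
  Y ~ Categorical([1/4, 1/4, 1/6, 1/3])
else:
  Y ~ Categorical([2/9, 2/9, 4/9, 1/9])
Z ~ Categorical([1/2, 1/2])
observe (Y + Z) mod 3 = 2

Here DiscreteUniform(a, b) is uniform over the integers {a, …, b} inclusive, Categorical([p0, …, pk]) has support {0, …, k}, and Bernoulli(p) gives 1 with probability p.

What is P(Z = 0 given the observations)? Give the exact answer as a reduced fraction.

P(Z = 0 | obs) = 34/69

Enumerate traces; 4 have nonzero weight after conditioning:
  (X=0, Y=1, Z=1) weight 3/32
  (X=0, Y=2, Z=0) weight 1/16
  (X=1, Y=1, Z=1) weight 1/36
  (X=1, Y=2, Z=0) weight 1/18
Group by Z:
  weight(Z=0) = 17/144
  weight(Z=1) = 35/288
Total weight = 17/144 + 35/288 = 23/96
P(Z=0 | obs) = 17/144 / 23/96 = 34/69
P(Z=1 | obs) = 35/288 / 23/96 = 35/69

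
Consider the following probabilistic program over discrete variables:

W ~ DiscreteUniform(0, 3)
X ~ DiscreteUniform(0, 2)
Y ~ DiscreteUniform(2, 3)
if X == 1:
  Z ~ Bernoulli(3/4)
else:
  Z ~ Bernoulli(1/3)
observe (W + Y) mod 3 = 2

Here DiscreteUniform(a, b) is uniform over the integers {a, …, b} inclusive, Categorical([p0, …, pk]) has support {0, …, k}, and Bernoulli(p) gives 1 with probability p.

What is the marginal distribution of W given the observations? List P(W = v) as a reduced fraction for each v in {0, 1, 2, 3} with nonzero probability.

P(W=0) = 1/3, P(W=2) = 1/3, P(W=3) = 1/3

Enumerate traces; 18 have nonzero weight after conditioning:
  (W=0, X=0, Y=2, Z=0) weight 1/36
  (W=0, X=0, Y=2, Z=1) weight 1/72
  (W=0, X=1, Y=2, Z=0) weight 1/96
  (W=0, X=1, Y=2, Z=1) weight 1/32
  (W=0, X=2, Y=2, Z=0) weight 1/36
  (W=0, X=2, Y=2, Z=1) weight 1/72
  (W=2, X=0, Y=3, Z=0) weight 1/36
  (W=2, X=0, Y=3, Z=1) weight 1/72
  (W=3, X=0, Y=2, Z=0) weight 1/36
  … 9 more
Group by W:
  weight(W=0) = 1/8
  weight(W=2) = 1/8
  weight(W=3) = 1/8
Total weight = 1/8 + 1/8 + 1/8 = 3/8
P(W=0 | obs) = 1/8 / 3/8 = 1/3
P(W=2 | obs) = 1/8 / 3/8 = 1/3
P(W=3 | obs) = 1/8 / 3/8 = 1/3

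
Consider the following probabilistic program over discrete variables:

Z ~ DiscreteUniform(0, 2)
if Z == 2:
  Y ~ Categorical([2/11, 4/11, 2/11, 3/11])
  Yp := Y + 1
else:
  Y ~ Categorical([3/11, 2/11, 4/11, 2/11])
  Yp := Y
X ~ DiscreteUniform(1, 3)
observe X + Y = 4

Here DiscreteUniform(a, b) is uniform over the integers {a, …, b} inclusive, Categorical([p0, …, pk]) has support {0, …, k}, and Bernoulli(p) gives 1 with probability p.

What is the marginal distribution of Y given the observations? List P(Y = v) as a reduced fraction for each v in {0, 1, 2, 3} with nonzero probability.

P(Y=1) = 8/25, P(Y=2) = 2/5, P(Y=3) = 7/25

Enumerate traces; 9 have nonzero weight after conditioning:
  (Z=0, Y=1, X=3) weight 2/99
  (Z=0, Y=2, X=2) weight 4/99
  (Z=0, Y=3, X=1) weight 2/99
  (Z=1, Y=1, X=3) weight 2/99
  (Z=1, Y=2, X=2) weight 4/99
  (Z=1, Y=3, X=1) weight 2/99
  (Z=2, Y=1, X=3) weight 4/99
  (Z=2, Y=2, X=2) weight 2/99
  … 1 more
Group by Y:
  weight(Y=1) = 8/99
  weight(Y=2) = 10/99
  weight(Y=3) = 7/99
Total weight = 8/99 + 10/99 + 7/99 = 25/99
P(Y=1 | obs) = 8/99 / 25/99 = 8/25
P(Y=2 | obs) = 10/99 / 25/99 = 2/5
P(Y=3 | obs) = 7/99 / 25/99 = 7/25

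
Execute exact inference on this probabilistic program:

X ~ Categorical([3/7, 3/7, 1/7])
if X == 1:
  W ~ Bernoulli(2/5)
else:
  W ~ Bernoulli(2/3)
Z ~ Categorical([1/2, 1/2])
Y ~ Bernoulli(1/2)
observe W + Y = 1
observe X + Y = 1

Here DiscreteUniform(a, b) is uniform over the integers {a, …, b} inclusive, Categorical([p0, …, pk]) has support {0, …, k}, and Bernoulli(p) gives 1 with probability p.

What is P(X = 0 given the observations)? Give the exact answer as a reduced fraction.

P(X = 0 | obs) = 5/11

Enumerate traces; 4 have nonzero weight after conditioning:
  (X=0, W=0, Z=0, Y=1) weight 1/28
  (X=0, W=0, Z=1, Y=1) weight 1/28
  (X=1, W=1, Z=0, Y=0) weight 3/70
  (X=1, W=1, Z=1, Y=0) weight 3/70
Group by X:
  weight(X=0) = 1/14
  weight(X=1) = 3/35
Total weight = 1/14 + 3/35 = 11/70
P(X=0 | obs) = 1/14 / 11/70 = 5/11
P(X=1 | obs) = 3/35 / 11/70 = 6/11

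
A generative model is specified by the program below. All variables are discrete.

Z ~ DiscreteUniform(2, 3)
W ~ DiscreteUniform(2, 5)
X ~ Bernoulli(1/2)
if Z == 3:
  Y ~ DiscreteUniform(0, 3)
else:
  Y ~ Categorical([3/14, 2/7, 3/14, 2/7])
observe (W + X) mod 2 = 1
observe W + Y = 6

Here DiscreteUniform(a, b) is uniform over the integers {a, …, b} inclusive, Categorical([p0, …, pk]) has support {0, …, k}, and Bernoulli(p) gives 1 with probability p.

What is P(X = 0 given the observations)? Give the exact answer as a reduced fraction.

Enumerate traces; 6 have nonzero weight after conditioning:
  (Z=2, W=3, X=0, Y=3) weight 1/56
  (Z=2, W=4, X=1, Y=2) weight 3/224
  (Z=2, W=5, X=0, Y=1) weight 1/56
  (Z=3, W=3, X=0, Y=3) weight 1/64
  (Z=3, W=4, X=1, Y=2) weight 1/64
  (Z=3, W=5, X=0, Y=1) weight 1/64
Group by X:
  weight(X=0) = 15/224
  weight(X=1) = 13/448
Total weight = 15/224 + 13/448 = 43/448
P(X=0 | obs) = 15/224 / 43/448 = 30/43
P(X=1 | obs) = 13/448 / 43/448 = 13/43

P(X = 0 | obs) = 30/43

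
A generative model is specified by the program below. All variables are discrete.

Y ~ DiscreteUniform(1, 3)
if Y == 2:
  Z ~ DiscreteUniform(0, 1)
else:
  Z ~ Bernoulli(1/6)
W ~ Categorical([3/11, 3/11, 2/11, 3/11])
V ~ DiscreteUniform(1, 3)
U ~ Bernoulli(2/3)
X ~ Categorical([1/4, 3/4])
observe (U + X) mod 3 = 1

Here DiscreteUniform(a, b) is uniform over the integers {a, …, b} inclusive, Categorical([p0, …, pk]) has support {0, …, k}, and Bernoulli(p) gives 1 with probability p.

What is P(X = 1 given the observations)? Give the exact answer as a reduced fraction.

Enumerate traces; 144 have nonzero weight after conditioning:
  (Y=1, Z=0, W=0, V=1, U=0, X=1) weight 5/792
  (Y=1, Z=0, W=0, V=1, U=1, X=0) weight 5/1188
  (Y=1, Z=0, W=0, V=2, U=0, X=1) weight 5/792
  (Y=1, Z=0, W=0, V=2, U=1, X=0) weight 5/1188
  (Y=1, Z=0, W=0, V=3, U=0, X=1) weight 5/792
  (Y=1, Z=0, W=0, V=3, U=1, X=0) weight 5/1188
  (Y=1, Z=0, W=1, V=1, U=0, X=1) weight 5/792
  (Y=1, Z=0, W=1, V=1, U=1, X=0) weight 5/1188
  … 136 more
Group by X:
  weight(X=0) = 1/6
  weight(X=1) = 1/4
Total weight = 1/6 + 1/4 = 5/12
P(X=0 | obs) = 1/6 / 5/12 = 2/5
P(X=1 | obs) = 1/4 / 5/12 = 3/5

P(X = 1 | obs) = 3/5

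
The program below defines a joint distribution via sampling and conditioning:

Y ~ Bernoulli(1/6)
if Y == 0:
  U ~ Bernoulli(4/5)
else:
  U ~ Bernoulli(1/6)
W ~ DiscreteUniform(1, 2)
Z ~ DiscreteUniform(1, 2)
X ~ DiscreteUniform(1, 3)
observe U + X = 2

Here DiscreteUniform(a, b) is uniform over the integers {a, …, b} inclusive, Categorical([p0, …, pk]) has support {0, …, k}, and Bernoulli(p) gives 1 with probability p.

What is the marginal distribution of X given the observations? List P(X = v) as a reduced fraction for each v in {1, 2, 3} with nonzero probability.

P(X=1) = 25/36, P(X=2) = 11/36

Enumerate traces; 16 have nonzero weight after conditioning:
  (Y=0, U=0, W=1, Z=1, X=2) weight 1/72
  (Y=0, U=0, W=1, Z=2, X=2) weight 1/72
  (Y=0, U=0, W=2, Z=1, X=2) weight 1/72
  (Y=0, U=0, W=2, Z=2, X=2) weight 1/72
  (Y=0, U=1, W=1, Z=1, X=1) weight 1/18
  (Y=0, U=1, W=1, Z=2, X=1) weight 1/18
  (Y=0, U=1, W=2, Z=1, X=1) weight 1/18
  (Y=0, U=1, W=2, Z=2, X=1) weight 1/18
  … 8 more
Group by X:
  weight(X=1) = 25/108
  weight(X=2) = 11/108
Total weight = 25/108 + 11/108 = 1/3
P(X=1 | obs) = 25/108 / 1/3 = 25/36
P(X=2 | obs) = 11/108 / 1/3 = 11/36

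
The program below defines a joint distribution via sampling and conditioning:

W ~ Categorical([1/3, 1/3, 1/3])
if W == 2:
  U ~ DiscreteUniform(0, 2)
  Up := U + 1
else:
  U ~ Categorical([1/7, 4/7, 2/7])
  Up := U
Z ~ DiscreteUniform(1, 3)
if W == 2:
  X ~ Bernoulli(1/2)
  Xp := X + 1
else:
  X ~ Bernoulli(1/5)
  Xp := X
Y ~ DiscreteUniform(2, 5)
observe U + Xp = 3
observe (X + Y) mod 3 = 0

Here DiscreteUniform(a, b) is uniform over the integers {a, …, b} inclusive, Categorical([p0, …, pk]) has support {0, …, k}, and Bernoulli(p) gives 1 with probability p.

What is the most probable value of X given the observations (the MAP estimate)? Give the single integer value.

argmax_v P(X = v | obs) = 1

Enumerate traces; 21 have nonzero weight after conditioning:
  (W=0, U=2, Z=1, X=1, Y=2) weight 1/630
  (W=0, U=2, Z=1, X=1, Y=5) weight 1/630
  (W=0, U=2, Z=2, X=1, Y=2) weight 1/630
  (W=0, U=2, Z=2, X=1, Y=5) weight 1/630
  (W=0, U=2, Z=3, X=1, Y=2) weight 1/630
  (W=0, U=2, Z=3, X=1, Y=5) weight 1/630
  (W=1, U=2, Z=1, X=1, Y=2) weight 1/630
  (W=1, U=2, Z=1, X=1, Y=5) weight 1/630
  (W=2, U=2, Z=1, X=0, Y=3) weight 1/216
  … 12 more
Group by X:
  weight(X=0) = 1/72
  weight(X=1) = 59/1260
Total weight = 1/72 + 59/1260 = 17/280
P(X=0 | obs) = 1/72 / 17/280 = 35/153
P(X=1 | obs) = 59/1260 / 17/280 = 118/153
argmax = 1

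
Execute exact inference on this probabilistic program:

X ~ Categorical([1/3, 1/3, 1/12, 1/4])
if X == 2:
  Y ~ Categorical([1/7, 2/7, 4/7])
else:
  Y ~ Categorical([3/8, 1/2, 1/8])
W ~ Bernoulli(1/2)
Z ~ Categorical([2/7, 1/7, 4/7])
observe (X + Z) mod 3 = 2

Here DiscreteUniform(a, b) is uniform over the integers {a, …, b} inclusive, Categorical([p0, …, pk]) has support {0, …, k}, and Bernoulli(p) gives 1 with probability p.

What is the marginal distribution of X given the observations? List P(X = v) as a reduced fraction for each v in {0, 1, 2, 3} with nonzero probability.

Enumerate traces; 24 have nonzero weight after conditioning:
  (X=0, Y=0, W=0, Z=2) weight 1/28
  (X=0, Y=0, W=1, Z=2) weight 1/28
  (X=0, Y=1, W=0, Z=2) weight 1/21
  (X=0, Y=1, W=1, Z=2) weight 1/21
  (X=0, Y=2, W=0, Z=2) weight 1/84
  (X=0, Y=2, W=1, Z=2) weight 1/84
  (X=1, Y=0, W=0, Z=1) weight 1/112
  (X=1, Y=0, W=1, Z=1) weight 1/112
  (X=2, Y=0, W=0, Z=0) weight 1/588
  (X=3, Y=0, W=0, Z=2) weight 3/112
  … 14 more
Group by X:
  weight(X=0) = 4/21
  weight(X=1) = 1/21
  weight(X=2) = 1/42
  weight(X=3) = 1/7
Total weight = 4/21 + 1/21 + 1/42 + 1/7 = 17/42
P(X=0 | obs) = 4/21 / 17/42 = 8/17
P(X=1 | obs) = 1/21 / 17/42 = 2/17
P(X=2 | obs) = 1/42 / 17/42 = 1/17
P(X=3 | obs) = 1/7 / 17/42 = 6/17

P(X=0) = 8/17, P(X=1) = 2/17, P(X=2) = 1/17, P(X=3) = 6/17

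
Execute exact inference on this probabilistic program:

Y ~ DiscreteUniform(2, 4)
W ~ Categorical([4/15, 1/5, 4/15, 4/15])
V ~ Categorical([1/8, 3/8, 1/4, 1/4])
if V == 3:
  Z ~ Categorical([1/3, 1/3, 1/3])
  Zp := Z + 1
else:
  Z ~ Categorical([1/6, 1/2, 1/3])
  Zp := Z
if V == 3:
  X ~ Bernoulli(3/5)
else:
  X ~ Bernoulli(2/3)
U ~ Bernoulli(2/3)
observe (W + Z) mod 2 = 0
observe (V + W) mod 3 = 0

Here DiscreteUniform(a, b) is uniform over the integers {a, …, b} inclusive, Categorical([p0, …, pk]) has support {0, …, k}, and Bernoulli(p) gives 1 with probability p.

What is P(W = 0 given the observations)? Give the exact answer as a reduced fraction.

P(W = 0 | obs) = 22/63

Enumerate traces; 108 have nonzero weight after conditioning:
  (Y=2, W=0, V=0, Z=0, X=0, U=0) weight 1/4860
  (Y=2, W=0, V=0, Z=0, X=0, U=1) weight 1/2430
  (Y=2, W=0, V=0, Z=0, X=1, U=0) weight 1/2430
  (Y=2, W=0, V=0, Z=0, X=1, U=1) weight 1/1215
  (Y=2, W=0, V=0, Z=2, X=0, U=0) weight 1/2430
  (Y=2, W=0, V=0, Z=2, X=0, U=1) weight 1/1215
  (Y=2, W=0, V=0, Z=2, X=1, U=0) weight 1/1215
  (Y=2, W=0, V=0, Z=2, X=1, U=1) weight 2/1215
  (Y=2, W=1, V=2, Z=1, X=0, U=0) weight 1/1080
  (Y=2, W=2, V=1, Z=0, X=0, U=0) weight 1/1620
  … 98 more
Group by W:
  weight(W=0) = 11/180
  weight(W=1) = 1/40
  weight(W=2) = 1/20
  weight(W=3) = 7/180
Total weight = 11/180 + 1/40 + 1/20 + 7/180 = 7/40
P(W=0 | obs) = 11/180 / 7/40 = 22/63
P(W=1 | obs) = 1/40 / 7/40 = 1/7
P(W=2 | obs) = 1/20 / 7/40 = 2/7
P(W=3 | obs) = 7/180 / 7/40 = 2/9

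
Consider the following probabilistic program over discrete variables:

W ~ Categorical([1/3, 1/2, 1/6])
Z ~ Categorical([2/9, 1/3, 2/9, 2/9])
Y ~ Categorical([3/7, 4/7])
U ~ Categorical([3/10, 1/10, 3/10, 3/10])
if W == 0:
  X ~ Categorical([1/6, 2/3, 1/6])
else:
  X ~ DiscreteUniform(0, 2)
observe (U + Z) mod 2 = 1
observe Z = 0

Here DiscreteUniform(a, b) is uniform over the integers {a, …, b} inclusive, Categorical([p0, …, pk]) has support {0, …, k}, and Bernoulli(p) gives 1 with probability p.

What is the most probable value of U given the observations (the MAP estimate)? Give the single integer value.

argmax_v P(U = v | obs) = 3

Enumerate traces; 36 have nonzero weight after conditioning:
  (W=0, Z=0, Y=0, U=1, X=0) weight 1/1890
  (W=0, Z=0, Y=0, U=1, X=1) weight 2/945
  (W=0, Z=0, Y=0, U=1, X=2) weight 1/1890
  (W=0, Z=0, Y=0, U=3, X=0) weight 1/630
  (W=0, Z=0, Y=0, U=3, X=1) weight 2/315
  (W=0, Z=0, Y=0, U=3, X=2) weight 1/630
  (W=0, Z=0, Y=1, U=1, X=0) weight 2/2835
  (W=0, Z=0, Y=1, U=1, X=1) weight 8/2835
  … 28 more
Group by U:
  weight(U=1) = 1/45
  weight(U=3) = 1/15
Total weight = 1/45 + 1/15 = 4/45
P(U=1 | obs) = 1/45 / 4/45 = 1/4
P(U=3 | obs) = 1/15 / 4/45 = 3/4
argmax = 3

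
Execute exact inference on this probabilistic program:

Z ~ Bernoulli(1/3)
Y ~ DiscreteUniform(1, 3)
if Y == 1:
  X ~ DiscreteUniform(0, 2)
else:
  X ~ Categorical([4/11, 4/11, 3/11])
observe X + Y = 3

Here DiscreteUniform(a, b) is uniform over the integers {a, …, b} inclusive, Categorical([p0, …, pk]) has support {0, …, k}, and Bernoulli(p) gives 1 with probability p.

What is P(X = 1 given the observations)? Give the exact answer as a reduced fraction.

P(X = 1 | obs) = 12/35

Enumerate traces; 6 have nonzero weight after conditioning:
  (Z=0, Y=1, X=2) weight 2/27
  (Z=0, Y=2, X=1) weight 8/99
  (Z=0, Y=3, X=0) weight 8/99
  (Z=1, Y=1, X=2) weight 1/27
  (Z=1, Y=2, X=1) weight 4/99
  (Z=1, Y=3, X=0) weight 4/99
Group by X:
  weight(X=0) = 4/33
  weight(X=1) = 4/33
  weight(X=2) = 1/9
Total weight = 4/33 + 4/33 + 1/9 = 35/99
P(X=0 | obs) = 4/33 / 35/99 = 12/35
P(X=1 | obs) = 4/33 / 35/99 = 12/35
P(X=2 | obs) = 1/9 / 35/99 = 11/35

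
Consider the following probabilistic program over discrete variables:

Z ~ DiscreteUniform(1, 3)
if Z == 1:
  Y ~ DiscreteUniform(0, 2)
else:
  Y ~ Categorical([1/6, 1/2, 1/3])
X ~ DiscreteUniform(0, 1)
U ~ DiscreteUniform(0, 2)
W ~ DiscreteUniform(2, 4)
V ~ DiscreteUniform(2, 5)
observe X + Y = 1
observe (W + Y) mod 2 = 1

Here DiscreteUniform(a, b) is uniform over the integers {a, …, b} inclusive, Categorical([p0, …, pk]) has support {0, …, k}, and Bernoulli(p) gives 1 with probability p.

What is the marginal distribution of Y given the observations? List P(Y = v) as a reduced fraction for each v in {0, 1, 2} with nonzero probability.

Enumerate traces; 108 have nonzero weight after conditioning:
  (Z=1, Y=0, X=1, U=0, W=3, V=2) weight 1/648
  (Z=1, Y=0, X=1, U=0, W=3, V=3) weight 1/648
  (Z=1, Y=0, X=1, U=0, W=3, V=4) weight 1/648
  (Z=1, Y=0, X=1, U=0, W=3, V=5) weight 1/648
  (Z=1, Y=0, X=1, U=1, W=3, V=2) weight 1/648
  (Z=1, Y=0, X=1, U=1, W=3, V=3) weight 1/648
  (Z=1, Y=0, X=1, U=1, W=3, V=4) weight 1/648
  (Z=1, Y=0, X=1, U=1, W=3, V=5) weight 1/648
  (Z=1, Y=1, X=0, U=0, W=2, V=2) weight 1/648
  … 99 more
Group by Y:
  weight(Y=0) = 1/27
  weight(Y=1) = 4/27
Total weight = 1/27 + 4/27 = 5/27
P(Y=0 | obs) = 1/27 / 5/27 = 1/5
P(Y=1 | obs) = 4/27 / 5/27 = 4/5

P(Y=0) = 1/5, P(Y=1) = 4/5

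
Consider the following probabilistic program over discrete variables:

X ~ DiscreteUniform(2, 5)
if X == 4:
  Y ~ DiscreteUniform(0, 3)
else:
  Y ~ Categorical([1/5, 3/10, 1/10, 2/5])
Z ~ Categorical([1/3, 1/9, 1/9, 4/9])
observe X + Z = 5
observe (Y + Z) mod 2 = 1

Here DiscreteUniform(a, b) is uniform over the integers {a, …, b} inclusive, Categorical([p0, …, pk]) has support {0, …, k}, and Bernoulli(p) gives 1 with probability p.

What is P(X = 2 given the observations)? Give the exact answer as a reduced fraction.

P(X = 2 | obs) = 4/15

Enumerate traces; 8 have nonzero weight after conditioning:
  (X=2, Y=0, Z=3) weight 1/45
  (X=2, Y=2, Z=3) weight 1/90
  (X=3, Y=1, Z=2) weight 1/120
  (X=3, Y=3, Z=2) weight 1/90
  (X=4, Y=0, Z=1) weight 1/144
  (X=4, Y=2, Z=1) weight 1/144
  (X=5, Y=1, Z=0) weight 1/40
  (X=5, Y=3, Z=0) weight 1/30
Group by X:
  weight(X=2) = 1/30
  weight(X=3) = 7/360
  weight(X=4) = 1/72
  weight(X=5) = 7/120
Total weight = 1/30 + 7/360 + 1/72 + 7/120 = 1/8
P(X=2 | obs) = 1/30 / 1/8 = 4/15
P(X=3 | obs) = 7/360 / 1/8 = 7/45
P(X=4 | obs) = 1/72 / 1/8 = 1/9
P(X=5 | obs) = 7/120 / 1/8 = 7/15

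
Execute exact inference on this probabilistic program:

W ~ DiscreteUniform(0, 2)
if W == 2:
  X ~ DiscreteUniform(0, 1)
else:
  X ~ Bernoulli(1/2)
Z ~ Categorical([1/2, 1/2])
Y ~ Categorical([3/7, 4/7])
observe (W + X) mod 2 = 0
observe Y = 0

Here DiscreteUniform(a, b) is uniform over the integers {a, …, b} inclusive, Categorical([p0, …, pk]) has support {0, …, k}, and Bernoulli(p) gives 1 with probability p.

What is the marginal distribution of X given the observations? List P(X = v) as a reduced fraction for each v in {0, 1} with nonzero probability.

Enumerate traces; 6 have nonzero weight after conditioning:
  (W=0, X=0, Z=0, Y=0) weight 1/28
  (W=0, X=0, Z=1, Y=0) weight 1/28
  (W=1, X=1, Z=0, Y=0) weight 1/28
  (W=1, X=1, Z=1, Y=0) weight 1/28
  (W=2, X=0, Z=0, Y=0) weight 1/28
  (W=2, X=0, Z=1, Y=0) weight 1/28
Group by X:
  weight(X=0) = 1/7
  weight(X=1) = 1/14
Total weight = 1/7 + 1/14 = 3/14
P(X=0 | obs) = 1/7 / 3/14 = 2/3
P(X=1 | obs) = 1/14 / 3/14 = 1/3

P(X=0) = 2/3, P(X=1) = 1/3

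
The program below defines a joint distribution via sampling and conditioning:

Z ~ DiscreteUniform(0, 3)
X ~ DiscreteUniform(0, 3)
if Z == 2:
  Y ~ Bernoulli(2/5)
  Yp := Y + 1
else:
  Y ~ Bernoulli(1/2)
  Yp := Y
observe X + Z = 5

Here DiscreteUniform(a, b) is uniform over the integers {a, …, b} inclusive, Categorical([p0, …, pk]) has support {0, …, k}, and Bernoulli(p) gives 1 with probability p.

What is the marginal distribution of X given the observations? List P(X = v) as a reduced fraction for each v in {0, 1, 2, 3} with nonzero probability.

Enumerate traces; 4 have nonzero weight after conditioning:
  (Z=2, X=3, Y=0) weight 3/80
  (Z=2, X=3, Y=1) weight 1/40
  (Z=3, X=2, Y=0) weight 1/32
  (Z=3, X=2, Y=1) weight 1/32
Group by X:
  weight(X=2) = 1/16
  weight(X=3) = 1/16
Total weight = 1/16 + 1/16 = 1/8
P(X=2 | obs) = 1/16 / 1/8 = 1/2
P(X=3 | obs) = 1/16 / 1/8 = 1/2

P(X=2) = 1/2, P(X=3) = 1/2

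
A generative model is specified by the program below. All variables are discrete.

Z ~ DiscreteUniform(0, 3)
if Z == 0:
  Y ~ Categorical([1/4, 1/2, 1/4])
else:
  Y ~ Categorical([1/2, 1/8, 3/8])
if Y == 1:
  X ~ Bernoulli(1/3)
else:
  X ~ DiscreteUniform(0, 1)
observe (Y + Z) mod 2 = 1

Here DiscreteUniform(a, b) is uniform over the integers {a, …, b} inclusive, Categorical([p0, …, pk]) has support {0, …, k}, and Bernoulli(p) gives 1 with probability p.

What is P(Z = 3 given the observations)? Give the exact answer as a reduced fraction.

P(Z = 3 | obs) = 7/19

Enumerate traces; 12 have nonzero weight after conditioning:
  (Z=0, Y=1, X=0) weight 1/12
  (Z=0, Y=1, X=1) weight 1/24
  (Z=1, Y=0, X=0) weight 1/16
  (Z=1, Y=0, X=1) weight 1/16
  (Z=1, Y=2, X=0) weight 3/64
  (Z=1, Y=2, X=1) weight 3/64
  (Z=2, Y=1, X=0) weight 1/48
  (Z=2, Y=1, X=1) weight 1/96
  (Z=3, Y=0, X=0) weight 1/16
  … 3 more
Group by Z:
  weight(Z=0) = 1/8
  weight(Z=1) = 7/32
  weight(Z=2) = 1/32
  weight(Z=3) = 7/32
Total weight = 1/8 + 7/32 + 1/32 + 7/32 = 19/32
P(Z=0 | obs) = 1/8 / 19/32 = 4/19
P(Z=1 | obs) = 7/32 / 19/32 = 7/19
P(Z=2 | obs) = 1/32 / 19/32 = 1/19
P(Z=3 | obs) = 7/32 / 19/32 = 7/19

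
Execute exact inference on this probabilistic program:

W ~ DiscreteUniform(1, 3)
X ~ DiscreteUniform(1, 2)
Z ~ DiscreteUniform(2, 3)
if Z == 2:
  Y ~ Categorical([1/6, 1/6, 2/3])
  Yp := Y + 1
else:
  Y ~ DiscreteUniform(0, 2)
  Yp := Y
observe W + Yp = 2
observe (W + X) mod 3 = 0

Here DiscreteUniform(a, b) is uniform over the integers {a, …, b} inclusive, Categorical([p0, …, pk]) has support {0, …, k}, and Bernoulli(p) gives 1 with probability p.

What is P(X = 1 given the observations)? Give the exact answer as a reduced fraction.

Enumerate traces; 3 have nonzero weight after conditioning:
  (W=1, X=2, Z=2, Y=0) weight 1/72
  (W=1, X=2, Z=3, Y=1) weight 1/36
  (W=2, X=1, Z=3, Y=0) weight 1/36
Group by X:
  weight(X=1) = 1/36
  weight(X=2) = 1/24
Total weight = 1/36 + 1/24 = 5/72
P(X=1 | obs) = 1/36 / 5/72 = 2/5
P(X=2 | obs) = 1/24 / 5/72 = 3/5

P(X = 1 | obs) = 2/5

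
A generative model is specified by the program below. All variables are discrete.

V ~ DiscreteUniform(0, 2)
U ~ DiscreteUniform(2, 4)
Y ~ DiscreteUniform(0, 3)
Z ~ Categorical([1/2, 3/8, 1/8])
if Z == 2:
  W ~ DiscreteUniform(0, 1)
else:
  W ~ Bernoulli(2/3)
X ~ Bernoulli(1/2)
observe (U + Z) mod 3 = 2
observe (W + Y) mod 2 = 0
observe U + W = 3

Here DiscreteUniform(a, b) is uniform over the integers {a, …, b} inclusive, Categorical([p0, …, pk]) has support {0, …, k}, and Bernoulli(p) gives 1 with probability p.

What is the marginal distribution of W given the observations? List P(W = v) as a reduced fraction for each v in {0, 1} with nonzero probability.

Enumerate traces; 24 have nonzero weight after conditioning:
  (V=0, U=2, Y=1, Z=0, W=1, X=0) weight 1/216
  (V=0, U=2, Y=1, Z=0, W=1, X=1) weight 1/216
  (V=0, U=2, Y=3, Z=0, W=1, X=0) weight 1/216
  (V=0, U=2, Y=3, Z=0, W=1, X=1) weight 1/216
  (V=0, U=3, Y=0, Z=2, W=0, X=0) weight 1/1152
  (V=0, U=3, Y=0, Z=2, W=0, X=1) weight 1/1152
  (V=0, U=3, Y=2, Z=2, W=0, X=0) weight 1/1152
  (V=0, U=3, Y=2, Z=2, W=0, X=1) weight 1/1152
  … 16 more
Group by W:
  weight(W=0) = 1/96
  weight(W=1) = 1/18
Total weight = 1/96 + 1/18 = 19/288
P(W=0 | obs) = 1/96 / 19/288 = 3/19
P(W=1 | obs) = 1/18 / 19/288 = 16/19

P(W=0) = 3/19, P(W=1) = 16/19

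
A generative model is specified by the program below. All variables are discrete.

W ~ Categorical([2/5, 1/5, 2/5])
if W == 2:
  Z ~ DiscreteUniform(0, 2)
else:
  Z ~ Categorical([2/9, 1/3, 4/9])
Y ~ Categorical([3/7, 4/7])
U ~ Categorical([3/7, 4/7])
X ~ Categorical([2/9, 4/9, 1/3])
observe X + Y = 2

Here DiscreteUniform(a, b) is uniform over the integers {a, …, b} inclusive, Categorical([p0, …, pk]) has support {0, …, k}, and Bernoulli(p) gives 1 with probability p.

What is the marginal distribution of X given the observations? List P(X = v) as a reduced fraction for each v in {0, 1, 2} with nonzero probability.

Enumerate traces; 36 have nonzero weight after conditioning:
  (W=0, Z=0, Y=0, U=0, X=2) weight 4/735
  (W=0, Z=0, Y=0, U=1, X=2) weight 16/2205
  (W=0, Z=0, Y=1, U=0, X=1) weight 64/6615
  (W=0, Z=0, Y=1, U=1, X=1) weight 256/19845
  (W=0, Z=1, Y=0, U=0, X=2) weight 2/245
  (W=0, Z=1, Y=0, U=1, X=2) weight 8/735
  (W=0, Z=1, Y=1, U=0, X=1) weight 32/2205
  (W=0, Z=1, Y=1, U=1, X=1) weight 128/6615
  … 28 more
Group by X:
  weight(X=1) = 16/63
  weight(X=2) = 1/7
Total weight = 16/63 + 1/7 = 25/63
P(X=1 | obs) = 16/63 / 25/63 = 16/25
P(X=2 | obs) = 1/7 / 25/63 = 9/25

P(X=1) = 16/25, P(X=2) = 9/25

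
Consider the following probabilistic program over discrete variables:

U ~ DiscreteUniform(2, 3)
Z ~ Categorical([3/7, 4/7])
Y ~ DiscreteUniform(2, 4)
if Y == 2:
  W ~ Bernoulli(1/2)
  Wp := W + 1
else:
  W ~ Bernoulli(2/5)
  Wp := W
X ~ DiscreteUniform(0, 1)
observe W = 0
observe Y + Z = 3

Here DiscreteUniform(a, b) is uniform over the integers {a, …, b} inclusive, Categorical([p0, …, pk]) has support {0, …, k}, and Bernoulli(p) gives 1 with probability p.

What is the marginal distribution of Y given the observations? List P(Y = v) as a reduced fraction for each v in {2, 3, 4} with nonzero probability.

Enumerate traces; 8 have nonzero weight after conditioning:
  (U=2, Z=0, Y=3, W=0, X=0) weight 3/140
  (U=2, Z=0, Y=3, W=0, X=1) weight 3/140
  (U=2, Z=1, Y=2, W=0, X=0) weight 1/42
  (U=2, Z=1, Y=2, W=0, X=1) weight 1/42
  (U=3, Z=0, Y=3, W=0, X=0) weight 3/140
  (U=3, Z=0, Y=3, W=0, X=1) weight 3/140
  (U=3, Z=1, Y=2, W=0, X=0) weight 1/42
  (U=3, Z=1, Y=2, W=0, X=1) weight 1/42
Group by Y:
  weight(Y=2) = 2/21
  weight(Y=3) = 3/35
Total weight = 2/21 + 3/35 = 19/105
P(Y=2 | obs) = 2/21 / 19/105 = 10/19
P(Y=3 | obs) = 3/35 / 19/105 = 9/19

P(Y=2) = 10/19, P(Y=3) = 9/19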